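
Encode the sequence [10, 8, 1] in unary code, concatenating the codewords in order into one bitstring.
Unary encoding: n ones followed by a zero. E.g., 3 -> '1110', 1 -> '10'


Encode each number as n ones followed by a terminating 0:
  10 -> 11111111110 (11 bits)
  8 -> 111111110 (9 bits)
  1 -> 10 (2 bits)
Total length = 11 + 9 + 2 = 22 bits.

Unary([10, 8, 1]) = 1111111111011111111010 (22 bits)


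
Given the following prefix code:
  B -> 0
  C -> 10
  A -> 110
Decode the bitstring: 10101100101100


Decoding step by step:
Bits 10 -> C
Bits 10 -> C
Bits 110 -> A
Bits 0 -> B
Bits 10 -> C
Bits 110 -> A
Bits 0 -> B


Decoded message: CCABCAB


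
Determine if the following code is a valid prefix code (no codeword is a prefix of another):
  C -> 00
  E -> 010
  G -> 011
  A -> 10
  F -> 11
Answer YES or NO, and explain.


Checking each pair (does one codeword prefix another?):
  C='00' vs E='010': no prefix
  C='00' vs G='011': no prefix
  C='00' vs A='10': no prefix
  C='00' vs F='11': no prefix
  E='010' vs C='00': no prefix
  E='010' vs G='011': no prefix
  E='010' vs A='10': no prefix
  E='010' vs F='11': no prefix
  G='011' vs C='00': no prefix
  G='011' vs E='010': no prefix
  G='011' vs A='10': no prefix
  G='011' vs F='11': no prefix
  A='10' vs C='00': no prefix
  A='10' vs E='010': no prefix
  A='10' vs G='011': no prefix
  A='10' vs F='11': no prefix
  F='11' vs C='00': no prefix
  F='11' vs E='010': no prefix
  F='11' vs G='011': no prefix
  F='11' vs A='10': no prefix
No violation found over all pairs.

YES -- this is a valid prefix code. No codeword is a prefix of any other codeword.


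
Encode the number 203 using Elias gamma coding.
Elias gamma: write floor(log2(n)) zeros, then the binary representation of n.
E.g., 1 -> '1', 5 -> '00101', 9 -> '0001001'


num_bits = floor(log2(203)) + 1 = 8
leading_zeros = num_bits - 1 = 7
binary(203) = 11001011

Elias gamma(203) = '0000000' + '11001011' = 000000011001011 (15 bits)


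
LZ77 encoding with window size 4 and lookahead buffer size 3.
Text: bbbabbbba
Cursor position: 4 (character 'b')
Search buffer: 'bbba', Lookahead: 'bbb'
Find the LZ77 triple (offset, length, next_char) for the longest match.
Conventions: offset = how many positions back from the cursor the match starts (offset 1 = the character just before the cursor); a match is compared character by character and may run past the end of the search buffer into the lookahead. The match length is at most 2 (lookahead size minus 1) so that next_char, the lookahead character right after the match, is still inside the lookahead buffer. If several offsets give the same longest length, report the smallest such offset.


Try each offset into the search buffer:
  offset=1 (pos 3, char 'a'): match length 0
  offset=2 (pos 2, char 'b'): match length 1
  offset=3 (pos 1, char 'b'): match length 2
  offset=4 (pos 0, char 'b'): match length 2
Longest match has length 2, found at offsets 3, 4; take the smallest, offset 3.
next_char = character at position 4 + 2 = 6 -> 'b'

Best match: offset=3, length=2 (matching 'bb' starting at position 1)
LZ77 triple: (3, 2, 'b')


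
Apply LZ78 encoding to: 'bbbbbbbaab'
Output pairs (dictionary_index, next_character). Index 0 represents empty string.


LZ78 encoding steps:
Dictionary: {0: ''}
Step 1: w='' (idx 0), next='b' -> output (0, 'b'), add 'b' as idx 1
Step 2: w='b' (idx 1), next='b' -> output (1, 'b'), add 'bb' as idx 2
Step 3: w='bb' (idx 2), next='b' -> output (2, 'b'), add 'bbb' as idx 3
Step 4: w='b' (idx 1), next='a' -> output (1, 'a'), add 'ba' as idx 4
Step 5: w='' (idx 0), next='a' -> output (0, 'a'), add 'a' as idx 5
Step 6: w='b' (idx 1), end of input -> output (1, '')


Encoded: [(0, 'b'), (1, 'b'), (2, 'b'), (1, 'a'), (0, 'a'), (1, '')]


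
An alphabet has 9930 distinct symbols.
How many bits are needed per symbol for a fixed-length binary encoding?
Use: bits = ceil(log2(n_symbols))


log2(9930) = 13.2776
Bracket: 2^13 = 8192 < 9930 <= 2^14 = 16384
So ceil(log2(9930)) = 14

bits = ceil(log2(9930)) = ceil(13.2776) = 14 bits


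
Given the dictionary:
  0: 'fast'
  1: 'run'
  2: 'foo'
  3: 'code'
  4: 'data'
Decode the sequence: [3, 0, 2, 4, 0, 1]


Look up each index in the dictionary:
  3 -> 'code'
  0 -> 'fast'
  2 -> 'foo'
  4 -> 'data'
  0 -> 'fast'
  1 -> 'run'

Decoded: "code fast foo data fast run"


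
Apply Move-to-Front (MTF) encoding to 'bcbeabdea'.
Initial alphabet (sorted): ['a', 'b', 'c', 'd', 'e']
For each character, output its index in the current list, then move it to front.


MTF encoding:
'b': index 1 in ['a', 'b', 'c', 'd', 'e'] -> ['b', 'a', 'c', 'd', 'e']
'c': index 2 in ['b', 'a', 'c', 'd', 'e'] -> ['c', 'b', 'a', 'd', 'e']
'b': index 1 in ['c', 'b', 'a', 'd', 'e'] -> ['b', 'c', 'a', 'd', 'e']
'e': index 4 in ['b', 'c', 'a', 'd', 'e'] -> ['e', 'b', 'c', 'a', 'd']
'a': index 3 in ['e', 'b', 'c', 'a', 'd'] -> ['a', 'e', 'b', 'c', 'd']
'b': index 2 in ['a', 'e', 'b', 'c', 'd'] -> ['b', 'a', 'e', 'c', 'd']
'd': index 4 in ['b', 'a', 'e', 'c', 'd'] -> ['d', 'b', 'a', 'e', 'c']
'e': index 3 in ['d', 'b', 'a', 'e', 'c'] -> ['e', 'd', 'b', 'a', 'c']
'a': index 3 in ['e', 'd', 'b', 'a', 'c'] -> ['a', 'e', 'd', 'b', 'c']


Output: [1, 2, 1, 4, 3, 2, 4, 3, 3]


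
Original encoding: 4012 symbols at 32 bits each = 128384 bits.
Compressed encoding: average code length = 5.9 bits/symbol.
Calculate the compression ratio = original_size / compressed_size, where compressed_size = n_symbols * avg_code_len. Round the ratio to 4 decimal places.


original_size = n_symbols * orig_bits = 4012 * 32 = 128384 bits
compressed_size = n_symbols * avg_code_len = 4012 * 5.9 = 23670.8 bits
ratio = original_size / compressed_size = 128384 / 23670.8 = 5.4237

Compression ratio = 5.4237


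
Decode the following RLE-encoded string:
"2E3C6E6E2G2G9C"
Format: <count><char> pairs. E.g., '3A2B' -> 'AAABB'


Expanding each <count><char> pair:
  2E -> 'EE'
  3C -> 'CCC'
  6E -> 'EEEEEE'
  6E -> 'EEEEEE'
  2G -> 'GG'
  2G -> 'GG'
  9C -> 'CCCCCCCCC'

Decoded = EECCCEEEEEEEEEEEEGGGGCCCCCCCCC


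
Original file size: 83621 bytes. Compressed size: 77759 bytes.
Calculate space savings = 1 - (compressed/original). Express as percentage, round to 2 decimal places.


ratio = compressed/original = 77759/83621 = 0.929898
savings = 1 - ratio = 1 - 0.929898 = 0.070102
as a percentage: 0.070102 * 100 = 7.01%

Space savings = 1 - 77759/83621 = 7.01%


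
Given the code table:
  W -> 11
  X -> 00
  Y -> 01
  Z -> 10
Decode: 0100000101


Decoding:
01 -> Y
00 -> X
00 -> X
01 -> Y
01 -> Y


Result: YXXYY


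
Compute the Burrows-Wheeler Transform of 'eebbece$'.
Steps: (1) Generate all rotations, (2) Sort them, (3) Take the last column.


Rotations (sorted):
  0: $eebbece -> last char: e
  1: bbece$ee -> last char: e
  2: bece$eeb -> last char: b
  3: ce$eebbe -> last char: e
  4: e$eebbec -> last char: c
  5: ebbece$e -> last char: e
  6: ece$eebb -> last char: b
  7: eebbece$ -> last char: $


BWT = eebeceb$


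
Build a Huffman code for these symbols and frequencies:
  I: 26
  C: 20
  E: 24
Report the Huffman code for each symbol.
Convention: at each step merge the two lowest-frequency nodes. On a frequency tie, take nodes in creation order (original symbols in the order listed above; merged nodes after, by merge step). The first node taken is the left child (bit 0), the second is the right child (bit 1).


Huffman tree construction:
Step 1: Merge C(20) + E(24) = 44
Step 2: Merge I(26) + (C+E)(44) = 70
Read each symbol's code off the tree from the root (left child = 0, right child = 1).

Codes:
  I: 0 (length 1)
  C: 10 (length 2)
  E: 11 (length 2)
Average code length: 114/70 = 1.6286 bits/symbol


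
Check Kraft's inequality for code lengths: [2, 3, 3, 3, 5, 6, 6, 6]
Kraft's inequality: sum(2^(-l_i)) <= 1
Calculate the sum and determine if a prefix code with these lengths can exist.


Sum = 2^(-2) + 2^(-3) + 2^(-3) + 2^(-3) + 2^(-5) + 2^(-6) + 2^(-6) + 2^(-6)
    = 0.25 + 0.125 + 0.125 + 0.125 + 0.03125 + 0.015625 + 0.015625 + 0.015625
    = 45/64 = 0.703125
Since 0.703125 <= 1, Kraft's inequality IS satisfied.
A prefix code with these lengths CAN exist.

Kraft sum = 0.703125. Satisfied.


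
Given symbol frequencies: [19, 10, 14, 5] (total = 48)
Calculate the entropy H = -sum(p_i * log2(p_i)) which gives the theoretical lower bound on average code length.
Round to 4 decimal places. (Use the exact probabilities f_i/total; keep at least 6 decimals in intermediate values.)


Per-symbol terms -p_i * log2(p_i) with p_i = f_i/48:
  p = 19/48 = 0.395833: log2(p) = -1.337035, -p*log2(p) = 0.529243
  p = 10/48 = 0.208333: log2(p) = -2.263034, -p*log2(p) = 0.471466
  p = 14/48 = 0.291667: log2(p) = -1.777608, -p*log2(p) = 0.518469
  p = 5/48 = 0.104167: log2(p) = -3.263034, -p*log2(p) = 0.339899
H = 0.529243 + 0.471466 + 0.518469 + 0.339899 = 1.859077

H = 1.8591 bits/symbol


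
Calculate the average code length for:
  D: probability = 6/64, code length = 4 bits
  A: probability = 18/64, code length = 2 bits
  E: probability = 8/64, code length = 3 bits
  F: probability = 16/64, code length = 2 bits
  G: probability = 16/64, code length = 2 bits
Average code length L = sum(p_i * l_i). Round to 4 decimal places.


Weighted contributions p_i * l_i:
  D: (6/64) * 4 = 24/64
  A: (18/64) * 2 = 36/64
  E: (8/64) * 3 = 24/64
  F: (16/64) * 2 = 32/64
  G: (16/64) * 2 = 32/64
Sum = (24 + 36 + 24 + 32 + 32)/64 = 148/64

L = 148/64 = 2.3125 bits/symbol


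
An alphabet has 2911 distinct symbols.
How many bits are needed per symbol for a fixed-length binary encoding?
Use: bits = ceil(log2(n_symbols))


log2(2911) = 11.5073
Bracket: 2^11 = 2048 < 2911 <= 2^12 = 4096
So ceil(log2(2911)) = 12

bits = ceil(log2(2911)) = ceil(11.5073) = 12 bits


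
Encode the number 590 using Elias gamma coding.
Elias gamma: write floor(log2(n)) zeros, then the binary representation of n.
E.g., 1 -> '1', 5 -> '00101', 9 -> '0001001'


num_bits = floor(log2(590)) + 1 = 10
leading_zeros = num_bits - 1 = 9
binary(590) = 1001001110

Elias gamma(590) = '000000000' + '1001001110' = 0000000001001001110 (19 bits)


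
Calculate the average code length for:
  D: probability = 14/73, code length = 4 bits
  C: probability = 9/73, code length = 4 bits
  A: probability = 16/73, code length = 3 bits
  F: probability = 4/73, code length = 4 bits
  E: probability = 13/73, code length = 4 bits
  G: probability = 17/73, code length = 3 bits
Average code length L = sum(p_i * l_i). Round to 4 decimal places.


Weighted contributions p_i * l_i:
  D: (14/73) * 4 = 56/73
  C: (9/73) * 4 = 36/73
  A: (16/73) * 3 = 48/73
  F: (4/73) * 4 = 16/73
  E: (13/73) * 4 = 52/73
  G: (17/73) * 3 = 51/73
Sum = (56 + 36 + 48 + 16 + 52 + 51)/73 = 259/73

L = 259/73 = 3.5479 bits/symbol


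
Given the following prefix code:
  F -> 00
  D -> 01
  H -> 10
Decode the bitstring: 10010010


Decoding step by step:
Bits 10 -> H
Bits 01 -> D
Bits 00 -> F
Bits 10 -> H


Decoded message: HDFH


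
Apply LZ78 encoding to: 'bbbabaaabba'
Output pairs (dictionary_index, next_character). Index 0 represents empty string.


LZ78 encoding steps:
Dictionary: {0: ''}
Step 1: w='' (idx 0), next='b' -> output (0, 'b'), add 'b' as idx 1
Step 2: w='b' (idx 1), next='b' -> output (1, 'b'), add 'bb' as idx 2
Step 3: w='' (idx 0), next='a' -> output (0, 'a'), add 'a' as idx 3
Step 4: w='b' (idx 1), next='a' -> output (1, 'a'), add 'ba' as idx 4
Step 5: w='a' (idx 3), next='a' -> output (3, 'a'), add 'aa' as idx 5
Step 6: w='bb' (idx 2), next='a' -> output (2, 'a'), add 'bba' as idx 6


Encoded: [(0, 'b'), (1, 'b'), (0, 'a'), (1, 'a'), (3, 'a'), (2, 'a')]


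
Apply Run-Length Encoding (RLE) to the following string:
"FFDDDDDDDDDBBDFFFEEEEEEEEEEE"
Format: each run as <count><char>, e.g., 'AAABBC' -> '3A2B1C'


Scanning runs left to right:
  i=0: run of 'F' x 2 -> '2F'
  i=2: run of 'D' x 9 -> '9D'
  i=11: run of 'B' x 2 -> '2B'
  i=13: run of 'D' x 1 -> '1D'
  i=14: run of 'F' x 3 -> '3F'
  i=17: run of 'E' x 11 -> '11E'

RLE = 2F9D2B1D3F11E


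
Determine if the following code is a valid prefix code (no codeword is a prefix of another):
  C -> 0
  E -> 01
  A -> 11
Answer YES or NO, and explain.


Checking each pair (does one codeword prefix another?):
  C='0' vs E='01': prefix -- VIOLATION

NO -- this is NOT a valid prefix code. C (0) is a prefix of E (01).


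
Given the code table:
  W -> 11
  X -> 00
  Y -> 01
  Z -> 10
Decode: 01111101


Decoding:
01 -> Y
11 -> W
11 -> W
01 -> Y


Result: YWWY


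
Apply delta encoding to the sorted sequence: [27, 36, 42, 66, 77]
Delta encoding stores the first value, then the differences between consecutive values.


First value: 27
Deltas:
  36 - 27 = 9
  42 - 36 = 6
  66 - 42 = 24
  77 - 66 = 11


Delta encoded: [27, 9, 6, 24, 11]


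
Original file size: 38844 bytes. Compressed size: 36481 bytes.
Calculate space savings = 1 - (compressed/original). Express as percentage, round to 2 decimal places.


ratio = compressed/original = 36481/38844 = 0.939167
savings = 1 - ratio = 1 - 0.939167 = 0.060833
as a percentage: 0.060833 * 100 = 6.08%

Space savings = 1 - 36481/38844 = 6.08%


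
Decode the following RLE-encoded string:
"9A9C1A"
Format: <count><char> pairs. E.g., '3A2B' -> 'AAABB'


Expanding each <count><char> pair:
  9A -> 'AAAAAAAAA'
  9C -> 'CCCCCCCCC'
  1A -> 'A'

Decoded = AAAAAAAAACCCCCCCCCA


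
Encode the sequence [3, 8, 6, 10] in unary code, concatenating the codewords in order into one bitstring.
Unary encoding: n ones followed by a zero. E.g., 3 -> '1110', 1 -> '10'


Encode each number as n ones followed by a terminating 0:
  3 -> 1110 (4 bits)
  8 -> 111111110 (9 bits)
  6 -> 1111110 (7 bits)
  10 -> 11111111110 (11 bits)
Total length = 4 + 9 + 7 + 11 = 31 bits.

Unary([3, 8, 6, 10]) = 1110111111110111111011111111110 (31 bits)


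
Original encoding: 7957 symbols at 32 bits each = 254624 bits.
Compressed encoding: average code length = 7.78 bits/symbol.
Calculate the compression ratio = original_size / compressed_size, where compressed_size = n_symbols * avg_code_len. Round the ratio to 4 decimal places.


original_size = n_symbols * orig_bits = 7957 * 32 = 254624 bits
compressed_size = n_symbols * avg_code_len = 7957 * 7.78 = 61905.46 bits
ratio = original_size / compressed_size = 254624 / 61905.46 = 4.1131

Compression ratio = 4.1131


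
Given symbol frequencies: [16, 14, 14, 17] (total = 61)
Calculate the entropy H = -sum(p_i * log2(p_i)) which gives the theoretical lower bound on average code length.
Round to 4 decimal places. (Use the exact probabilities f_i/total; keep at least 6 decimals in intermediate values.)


Per-symbol terms -p_i * log2(p_i) with p_i = f_i/61:
  p = 16/61 = 0.262295: log2(p) = -1.930737, -p*log2(p) = 0.506423
  p = 14/61 = 0.229508: log2(p) = -2.123382, -p*log2(p) = 0.487334
  p = 14/61 = 0.229508: log2(p) = -2.123382, -p*log2(p) = 0.487334
  p = 17/61 = 0.278689: log2(p) = -1.843274, -p*log2(p) = 0.513699
H = 0.506423 + 0.487334 + 0.487334 + 0.513699 = 1.994790

H = 1.9948 bits/symbol


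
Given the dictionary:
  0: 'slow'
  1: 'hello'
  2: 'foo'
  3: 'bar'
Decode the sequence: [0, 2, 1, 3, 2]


Look up each index in the dictionary:
  0 -> 'slow'
  2 -> 'foo'
  1 -> 'hello'
  3 -> 'bar'
  2 -> 'foo'

Decoded: "slow foo hello bar foo"


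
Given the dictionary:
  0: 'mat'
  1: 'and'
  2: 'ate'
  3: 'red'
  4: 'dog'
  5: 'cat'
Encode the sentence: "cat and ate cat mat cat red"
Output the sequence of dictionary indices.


Look up each word in the dictionary:
  'cat' -> 5
  'and' -> 1
  'ate' -> 2
  'cat' -> 5
  'mat' -> 0
  'cat' -> 5
  'red' -> 3

Encoded: [5, 1, 2, 5, 0, 5, 3]


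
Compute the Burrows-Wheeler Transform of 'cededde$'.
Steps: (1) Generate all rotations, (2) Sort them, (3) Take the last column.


Rotations (sorted):
  0: $cededde -> last char: e
  1: cededde$ -> last char: $
  2: dde$cede -> last char: e
  3: de$ceded -> last char: d
  4: dedde$ce -> last char: e
  5: e$cededd -> last char: d
  6: edde$ced -> last char: d
  7: ededde$c -> last char: c


BWT = e$ededdc


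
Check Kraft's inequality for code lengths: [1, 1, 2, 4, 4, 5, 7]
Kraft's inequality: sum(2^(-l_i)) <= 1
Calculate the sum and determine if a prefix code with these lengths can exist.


Sum = 2^(-1) + 2^(-1) + 2^(-2) + 2^(-4) + 2^(-4) + 2^(-5) + 2^(-7)
    = 0.5 + 0.5 + 0.25 + 0.0625 + 0.0625 + 0.03125 + 0.0078125
    = 181/128 = 1.4140625
Since 1.4140625 > 1, Kraft's inequality is NOT satisfied.
A prefix code with these lengths CANNOT exist.

Kraft sum = 1.4140625. Not satisfied.


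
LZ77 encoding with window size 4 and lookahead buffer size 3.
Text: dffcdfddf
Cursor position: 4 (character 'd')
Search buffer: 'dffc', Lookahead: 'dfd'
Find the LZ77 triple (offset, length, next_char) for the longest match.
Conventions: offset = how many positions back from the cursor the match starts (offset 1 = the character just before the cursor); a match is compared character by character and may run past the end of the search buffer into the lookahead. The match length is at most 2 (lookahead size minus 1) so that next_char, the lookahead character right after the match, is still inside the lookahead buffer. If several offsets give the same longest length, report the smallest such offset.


Try each offset into the search buffer:
  offset=1 (pos 3, char 'c'): match length 0
  offset=2 (pos 2, char 'f'): match length 0
  offset=3 (pos 1, char 'f'): match length 0
  offset=4 (pos 0, char 'd'): match length 2
Longest match has length 2 at offset 4.
next_char = character at position 4 + 2 = 6 -> 'd'

Best match: offset=4, length=2 (matching 'df' starting at position 0)
LZ77 triple: (4, 2, 'd')


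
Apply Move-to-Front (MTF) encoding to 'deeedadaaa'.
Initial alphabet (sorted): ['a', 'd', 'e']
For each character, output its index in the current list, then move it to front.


MTF encoding:
'd': index 1 in ['a', 'd', 'e'] -> ['d', 'a', 'e']
'e': index 2 in ['d', 'a', 'e'] -> ['e', 'd', 'a']
'e': index 0 in ['e', 'd', 'a'] -> ['e', 'd', 'a']
'e': index 0 in ['e', 'd', 'a'] -> ['e', 'd', 'a']
'd': index 1 in ['e', 'd', 'a'] -> ['d', 'e', 'a']
'a': index 2 in ['d', 'e', 'a'] -> ['a', 'd', 'e']
'd': index 1 in ['a', 'd', 'e'] -> ['d', 'a', 'e']
'a': index 1 in ['d', 'a', 'e'] -> ['a', 'd', 'e']
'a': index 0 in ['a', 'd', 'e'] -> ['a', 'd', 'e']
'a': index 0 in ['a', 'd', 'e'] -> ['a', 'd', 'e']


Output: [1, 2, 0, 0, 1, 2, 1, 1, 0, 0]


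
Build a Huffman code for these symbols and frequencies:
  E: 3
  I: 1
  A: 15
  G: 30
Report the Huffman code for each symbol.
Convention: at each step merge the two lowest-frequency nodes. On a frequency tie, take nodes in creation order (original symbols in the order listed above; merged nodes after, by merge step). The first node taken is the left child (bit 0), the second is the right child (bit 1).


Huffman tree construction:
Step 1: Merge I(1) + E(3) = 4
Step 2: Merge (I+E)(4) + A(15) = 19
Step 3: Merge ((I+E)+A)(19) + G(30) = 49
Read each symbol's code off the tree from the root (left child = 0, right child = 1).

Codes:
  E: 001 (length 3)
  I: 000 (length 3)
  A: 01 (length 2)
  G: 1 (length 1)
Average code length: 72/49 = 1.4694 bits/symbol


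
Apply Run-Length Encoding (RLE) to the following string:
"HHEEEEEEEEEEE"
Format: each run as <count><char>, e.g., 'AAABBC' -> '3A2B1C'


Scanning runs left to right:
  i=0: run of 'H' x 2 -> '2H'
  i=2: run of 'E' x 11 -> '11E'

RLE = 2H11E


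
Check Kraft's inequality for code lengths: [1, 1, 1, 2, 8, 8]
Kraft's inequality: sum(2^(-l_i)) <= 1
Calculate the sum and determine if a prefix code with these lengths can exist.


Sum = 2^(-1) + 2^(-1) + 2^(-1) + 2^(-2) + 2^(-8) + 2^(-8)
    = 0.5 + 0.5 + 0.5 + 0.25 + 0.00390625 + 0.00390625
    = 450/256 = 1.7578125
Since 1.7578125 > 1, Kraft's inequality is NOT satisfied.
A prefix code with these lengths CANNOT exist.

Kraft sum = 1.7578125. Not satisfied.


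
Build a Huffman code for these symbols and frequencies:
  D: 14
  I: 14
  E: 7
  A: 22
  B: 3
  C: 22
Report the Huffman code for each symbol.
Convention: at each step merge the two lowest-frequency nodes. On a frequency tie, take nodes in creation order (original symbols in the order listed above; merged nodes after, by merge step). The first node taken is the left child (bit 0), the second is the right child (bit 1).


Huffman tree construction:
Step 1: Merge B(3) + E(7) = 10
Step 2: Merge (B+E)(10) + D(14) = 24
Step 3: Merge I(14) + A(22) = 36
Step 4: Merge C(22) + ((B+E)+D)(24) = 46
Step 5: Merge (I+A)(36) + (C+((B+E)+D))(46) = 82
Read each symbol's code off the tree from the root (left child = 0, right child = 1).

Codes:
  D: 111 (length 3)
  I: 00 (length 2)
  E: 1101 (length 4)
  A: 01 (length 2)
  B: 1100 (length 4)
  C: 10 (length 2)
Average code length: 198/82 = 2.4146 bits/symbol


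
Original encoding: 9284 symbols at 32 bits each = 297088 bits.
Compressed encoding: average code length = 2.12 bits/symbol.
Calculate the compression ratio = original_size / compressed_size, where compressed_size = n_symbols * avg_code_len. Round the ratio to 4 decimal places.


original_size = n_symbols * orig_bits = 9284 * 32 = 297088 bits
compressed_size = n_symbols * avg_code_len = 9284 * 2.12 = 19682.08 bits
ratio = original_size / compressed_size = 297088 / 19682.08 = 15.0943

Compression ratio = 15.0943


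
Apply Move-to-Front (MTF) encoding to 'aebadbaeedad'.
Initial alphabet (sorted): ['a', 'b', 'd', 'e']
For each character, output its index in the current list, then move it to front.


MTF encoding:
'a': index 0 in ['a', 'b', 'd', 'e'] -> ['a', 'b', 'd', 'e']
'e': index 3 in ['a', 'b', 'd', 'e'] -> ['e', 'a', 'b', 'd']
'b': index 2 in ['e', 'a', 'b', 'd'] -> ['b', 'e', 'a', 'd']
'a': index 2 in ['b', 'e', 'a', 'd'] -> ['a', 'b', 'e', 'd']
'd': index 3 in ['a', 'b', 'e', 'd'] -> ['d', 'a', 'b', 'e']
'b': index 2 in ['d', 'a', 'b', 'e'] -> ['b', 'd', 'a', 'e']
'a': index 2 in ['b', 'd', 'a', 'e'] -> ['a', 'b', 'd', 'e']
'e': index 3 in ['a', 'b', 'd', 'e'] -> ['e', 'a', 'b', 'd']
'e': index 0 in ['e', 'a', 'b', 'd'] -> ['e', 'a', 'b', 'd']
'd': index 3 in ['e', 'a', 'b', 'd'] -> ['d', 'e', 'a', 'b']
'a': index 2 in ['d', 'e', 'a', 'b'] -> ['a', 'd', 'e', 'b']
'd': index 1 in ['a', 'd', 'e', 'b'] -> ['d', 'a', 'e', 'b']


Output: [0, 3, 2, 2, 3, 2, 2, 3, 0, 3, 2, 1]


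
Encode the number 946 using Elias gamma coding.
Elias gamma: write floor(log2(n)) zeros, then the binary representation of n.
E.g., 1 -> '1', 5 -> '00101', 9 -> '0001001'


num_bits = floor(log2(946)) + 1 = 10
leading_zeros = num_bits - 1 = 9
binary(946) = 1110110010

Elias gamma(946) = '000000000' + '1110110010' = 0000000001110110010 (19 bits)


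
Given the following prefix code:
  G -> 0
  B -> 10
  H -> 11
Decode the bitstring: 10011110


Decoding step by step:
Bits 10 -> B
Bits 0 -> G
Bits 11 -> H
Bits 11 -> H
Bits 0 -> G


Decoded message: BGHHG


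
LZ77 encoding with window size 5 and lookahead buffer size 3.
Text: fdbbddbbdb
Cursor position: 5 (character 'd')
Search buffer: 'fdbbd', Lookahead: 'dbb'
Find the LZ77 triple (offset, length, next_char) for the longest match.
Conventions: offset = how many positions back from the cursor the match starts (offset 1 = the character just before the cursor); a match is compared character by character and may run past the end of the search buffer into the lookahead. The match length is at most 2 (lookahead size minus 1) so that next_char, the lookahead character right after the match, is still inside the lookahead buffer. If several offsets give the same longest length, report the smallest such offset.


Try each offset into the search buffer:
  offset=1 (pos 4, char 'd'): match length 1
  offset=2 (pos 3, char 'b'): match length 0
  offset=3 (pos 2, char 'b'): match length 0
  offset=4 (pos 1, char 'd'): match length 2
  offset=5 (pos 0, char 'f'): match length 0
Longest match has length 2 at offset 4.
next_char = character at position 5 + 2 = 7 -> 'b'

Best match: offset=4, length=2 (matching 'db' starting at position 1)
LZ77 triple: (4, 2, 'b')


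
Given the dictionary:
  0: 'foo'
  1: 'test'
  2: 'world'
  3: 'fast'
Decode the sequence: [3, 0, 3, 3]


Look up each index in the dictionary:
  3 -> 'fast'
  0 -> 'foo'
  3 -> 'fast'
  3 -> 'fast'

Decoded: "fast foo fast fast"


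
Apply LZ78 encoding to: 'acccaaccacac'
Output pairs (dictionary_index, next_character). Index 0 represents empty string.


LZ78 encoding steps:
Dictionary: {0: ''}
Step 1: w='' (idx 0), next='a' -> output (0, 'a'), add 'a' as idx 1
Step 2: w='' (idx 0), next='c' -> output (0, 'c'), add 'c' as idx 2
Step 3: w='c' (idx 2), next='c' -> output (2, 'c'), add 'cc' as idx 3
Step 4: w='a' (idx 1), next='a' -> output (1, 'a'), add 'aa' as idx 4
Step 5: w='cc' (idx 3), next='a' -> output (3, 'a'), add 'cca' as idx 5
Step 6: w='c' (idx 2), next='a' -> output (2, 'a'), add 'ca' as idx 6
Step 7: w='c' (idx 2), end of input -> output (2, '')


Encoded: [(0, 'a'), (0, 'c'), (2, 'c'), (1, 'a'), (3, 'a'), (2, 'a'), (2, '')]


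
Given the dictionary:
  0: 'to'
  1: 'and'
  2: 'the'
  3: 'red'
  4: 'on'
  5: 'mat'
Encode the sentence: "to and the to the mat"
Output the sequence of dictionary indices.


Look up each word in the dictionary:
  'to' -> 0
  'and' -> 1
  'the' -> 2
  'to' -> 0
  'the' -> 2
  'mat' -> 5

Encoded: [0, 1, 2, 0, 2, 5]


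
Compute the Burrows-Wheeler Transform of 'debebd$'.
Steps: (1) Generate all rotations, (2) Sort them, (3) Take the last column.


Rotations (sorted):
  0: $debebd -> last char: d
  1: bd$debe -> last char: e
  2: bebd$de -> last char: e
  3: d$debeb -> last char: b
  4: debebd$ -> last char: $
  5: ebd$deb -> last char: b
  6: ebebd$d -> last char: d


BWT = deeb$bd


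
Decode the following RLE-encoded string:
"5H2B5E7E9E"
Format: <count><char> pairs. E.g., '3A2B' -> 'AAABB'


Expanding each <count><char> pair:
  5H -> 'HHHHH'
  2B -> 'BB'
  5E -> 'EEEEE'
  7E -> 'EEEEEEE'
  9E -> 'EEEEEEEEE'

Decoded = HHHHHBBEEEEEEEEEEEEEEEEEEEEE


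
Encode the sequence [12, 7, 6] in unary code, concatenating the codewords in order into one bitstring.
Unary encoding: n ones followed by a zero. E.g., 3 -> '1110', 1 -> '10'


Encode each number as n ones followed by a terminating 0:
  12 -> 1111111111110 (13 bits)
  7 -> 11111110 (8 bits)
  6 -> 1111110 (7 bits)
Total length = 13 + 8 + 7 = 28 bits.

Unary([12, 7, 6]) = 1111111111110111111101111110 (28 bits)


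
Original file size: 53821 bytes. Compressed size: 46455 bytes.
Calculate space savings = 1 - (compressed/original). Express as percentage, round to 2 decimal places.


ratio = compressed/original = 46455/53821 = 0.863139
savings = 1 - ratio = 1 - 0.863139 = 0.136861
as a percentage: 0.136861 * 100 = 13.69%

Space savings = 1 - 46455/53821 = 13.69%


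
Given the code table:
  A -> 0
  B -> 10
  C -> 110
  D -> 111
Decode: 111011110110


Decoding:
111 -> D
0 -> A
111 -> D
10 -> B
110 -> C


Result: DADBC


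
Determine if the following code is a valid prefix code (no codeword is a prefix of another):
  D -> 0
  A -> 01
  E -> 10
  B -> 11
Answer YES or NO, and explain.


Checking each pair (does one codeword prefix another?):
  D='0' vs A='01': prefix -- VIOLATION

NO -- this is NOT a valid prefix code. D (0) is a prefix of A (01).


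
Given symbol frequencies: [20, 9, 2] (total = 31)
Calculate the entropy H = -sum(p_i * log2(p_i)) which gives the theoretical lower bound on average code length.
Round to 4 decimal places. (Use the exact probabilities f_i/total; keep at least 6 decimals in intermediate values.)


Per-symbol terms -p_i * log2(p_i) with p_i = f_i/31:
  p = 20/31 = 0.645161: log2(p) = -0.632268, -p*log2(p) = 0.407915
  p = 9/31 = 0.290323: log2(p) = -1.784271, -p*log2(p) = 0.518014
  p = 2/31 = 0.064516: log2(p) = -3.954196, -p*log2(p) = 0.255109
H = 0.407915 + 0.518014 + 0.255109 = 1.181038

H = 1.181 bits/symbol


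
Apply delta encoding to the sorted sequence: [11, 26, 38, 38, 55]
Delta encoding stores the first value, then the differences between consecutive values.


First value: 11
Deltas:
  26 - 11 = 15
  38 - 26 = 12
  38 - 38 = 0
  55 - 38 = 17


Delta encoded: [11, 15, 12, 0, 17]


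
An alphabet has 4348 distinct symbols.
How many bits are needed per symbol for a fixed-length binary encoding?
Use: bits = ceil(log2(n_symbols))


log2(4348) = 12.0861
Bracket: 2^12 = 4096 < 4348 <= 2^13 = 8192
So ceil(log2(4348)) = 13

bits = ceil(log2(4348)) = ceil(12.0861) = 13 bits


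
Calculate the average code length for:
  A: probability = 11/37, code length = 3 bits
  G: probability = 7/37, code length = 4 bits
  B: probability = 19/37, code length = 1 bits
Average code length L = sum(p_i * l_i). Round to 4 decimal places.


Weighted contributions p_i * l_i:
  A: (11/37) * 3 = 33/37
  G: (7/37) * 4 = 28/37
  B: (19/37) * 1 = 19/37
Sum = (33 + 28 + 19)/37 = 80/37

L = 80/37 = 2.1622 bits/symbol


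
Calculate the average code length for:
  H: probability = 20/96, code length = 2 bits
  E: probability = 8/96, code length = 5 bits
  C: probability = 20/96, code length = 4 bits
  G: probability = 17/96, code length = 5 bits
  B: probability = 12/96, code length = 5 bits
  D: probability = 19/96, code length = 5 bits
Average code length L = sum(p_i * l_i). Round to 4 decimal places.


Weighted contributions p_i * l_i:
  H: (20/96) * 2 = 40/96
  E: (8/96) * 5 = 40/96
  C: (20/96) * 4 = 80/96
  G: (17/96) * 5 = 85/96
  B: (12/96) * 5 = 60/96
  D: (19/96) * 5 = 95/96
Sum = (40 + 40 + 80 + 85 + 60 + 95)/96 = 400/96

L = 400/96 = 4.1667 bits/symbol


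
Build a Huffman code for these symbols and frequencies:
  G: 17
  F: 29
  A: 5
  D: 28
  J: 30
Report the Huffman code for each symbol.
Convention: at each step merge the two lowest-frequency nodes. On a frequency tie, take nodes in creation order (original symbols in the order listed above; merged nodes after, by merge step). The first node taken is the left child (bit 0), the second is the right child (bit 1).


Huffman tree construction:
Step 1: Merge A(5) + G(17) = 22
Step 2: Merge (A+G)(22) + D(28) = 50
Step 3: Merge F(29) + J(30) = 59
Step 4: Merge ((A+G)+D)(50) + (F+J)(59) = 109
Read each symbol's code off the tree from the root (left child = 0, right child = 1).

Codes:
  G: 001 (length 3)
  F: 10 (length 2)
  A: 000 (length 3)
  D: 01 (length 2)
  J: 11 (length 2)
Average code length: 240/109 = 2.2018 bits/symbol


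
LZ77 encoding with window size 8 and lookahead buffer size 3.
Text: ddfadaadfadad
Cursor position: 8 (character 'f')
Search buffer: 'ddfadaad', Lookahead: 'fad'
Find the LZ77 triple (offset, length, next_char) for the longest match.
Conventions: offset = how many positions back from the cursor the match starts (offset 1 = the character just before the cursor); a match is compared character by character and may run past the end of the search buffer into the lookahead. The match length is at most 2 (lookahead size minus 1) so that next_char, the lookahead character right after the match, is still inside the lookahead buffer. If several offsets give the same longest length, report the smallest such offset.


Try each offset into the search buffer:
  offset=1 (pos 7, char 'd'): match length 0
  offset=2 (pos 6, char 'a'): match length 0
  offset=3 (pos 5, char 'a'): match length 0
  offset=4 (pos 4, char 'd'): match length 0
  offset=5 (pos 3, char 'a'): match length 0
  offset=6 (pos 2, char 'f'): match length 2
  offset=7 (pos 1, char 'd'): match length 0
  offset=8 (pos 0, char 'd'): match length 0
Longest match has length 2 at offset 6.
next_char = character at position 8 + 2 = 10 -> 'd'

Best match: offset=6, length=2 (matching 'fa' starting at position 2)
LZ77 triple: (6, 2, 'd')


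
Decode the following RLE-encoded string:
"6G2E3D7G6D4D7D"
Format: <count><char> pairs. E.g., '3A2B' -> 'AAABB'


Expanding each <count><char> pair:
  6G -> 'GGGGGG'
  2E -> 'EE'
  3D -> 'DDD'
  7G -> 'GGGGGGG'
  6D -> 'DDDDDD'
  4D -> 'DDDD'
  7D -> 'DDDDDDD'

Decoded = GGGGGGEEDDDGGGGGGGDDDDDDDDDDDDDDDDD


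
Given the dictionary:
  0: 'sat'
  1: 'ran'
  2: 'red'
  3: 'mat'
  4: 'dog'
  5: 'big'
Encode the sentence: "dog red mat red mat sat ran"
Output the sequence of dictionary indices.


Look up each word in the dictionary:
  'dog' -> 4
  'red' -> 2
  'mat' -> 3
  'red' -> 2
  'mat' -> 3
  'sat' -> 0
  'ran' -> 1

Encoded: [4, 2, 3, 2, 3, 0, 1]


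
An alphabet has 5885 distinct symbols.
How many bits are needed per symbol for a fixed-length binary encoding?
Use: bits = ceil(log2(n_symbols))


log2(5885) = 12.5228
Bracket: 2^12 = 4096 < 5885 <= 2^13 = 8192
So ceil(log2(5885)) = 13

bits = ceil(log2(5885)) = ceil(12.5228) = 13 bits


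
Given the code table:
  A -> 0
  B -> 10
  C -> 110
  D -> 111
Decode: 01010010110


Decoding:
0 -> A
10 -> B
10 -> B
0 -> A
10 -> B
110 -> C


Result: ABBABC


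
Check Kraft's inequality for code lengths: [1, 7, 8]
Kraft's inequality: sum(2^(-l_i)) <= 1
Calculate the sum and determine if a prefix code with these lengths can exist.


Sum = 2^(-1) + 2^(-7) + 2^(-8)
    = 0.5 + 0.0078125 + 0.00390625
    = 131/256 = 0.51171875
Since 0.51171875 <= 1, Kraft's inequality IS satisfied.
A prefix code with these lengths CAN exist.

Kraft sum = 0.51171875. Satisfied.


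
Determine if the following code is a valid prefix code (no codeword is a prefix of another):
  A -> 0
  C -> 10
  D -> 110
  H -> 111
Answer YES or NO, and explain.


Checking each pair (does one codeword prefix another?):
  A='0' vs C='10': no prefix
  A='0' vs D='110': no prefix
  A='0' vs H='111': no prefix
  C='10' vs A='0': no prefix
  C='10' vs D='110': no prefix
  C='10' vs H='111': no prefix
  D='110' vs A='0': no prefix
  D='110' vs C='10': no prefix
  D='110' vs H='111': no prefix
  H='111' vs A='0': no prefix
  H='111' vs C='10': no prefix
  H='111' vs D='110': no prefix
No violation found over all pairs.

YES -- this is a valid prefix code. No codeword is a prefix of any other codeword.


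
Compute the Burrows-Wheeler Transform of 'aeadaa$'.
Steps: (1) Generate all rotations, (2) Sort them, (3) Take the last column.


Rotations (sorted):
  0: $aeadaa -> last char: a
  1: a$aeada -> last char: a
  2: aa$aead -> last char: d
  3: adaa$ae -> last char: e
  4: aeadaa$ -> last char: $
  5: daa$aea -> last char: a
  6: eadaa$a -> last char: a


BWT = aade$aa


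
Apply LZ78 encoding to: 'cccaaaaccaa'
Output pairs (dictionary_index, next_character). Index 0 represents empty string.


LZ78 encoding steps:
Dictionary: {0: ''}
Step 1: w='' (idx 0), next='c' -> output (0, 'c'), add 'c' as idx 1
Step 2: w='c' (idx 1), next='c' -> output (1, 'c'), add 'cc' as idx 2
Step 3: w='' (idx 0), next='a' -> output (0, 'a'), add 'a' as idx 3
Step 4: w='a' (idx 3), next='a' -> output (3, 'a'), add 'aa' as idx 4
Step 5: w='a' (idx 3), next='c' -> output (3, 'c'), add 'ac' as idx 5
Step 6: w='c' (idx 1), next='a' -> output (1, 'a'), add 'ca' as idx 6
Step 7: w='a' (idx 3), end of input -> output (3, '')


Encoded: [(0, 'c'), (1, 'c'), (0, 'a'), (3, 'a'), (3, 'c'), (1, 'a'), (3, '')]


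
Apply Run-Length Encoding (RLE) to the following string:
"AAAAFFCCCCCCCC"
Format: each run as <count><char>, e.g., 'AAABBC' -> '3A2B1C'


Scanning runs left to right:
  i=0: run of 'A' x 4 -> '4A'
  i=4: run of 'F' x 2 -> '2F'
  i=6: run of 'C' x 8 -> '8C'

RLE = 4A2F8C


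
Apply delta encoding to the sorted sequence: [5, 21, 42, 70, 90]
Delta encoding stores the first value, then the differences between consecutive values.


First value: 5
Deltas:
  21 - 5 = 16
  42 - 21 = 21
  70 - 42 = 28
  90 - 70 = 20


Delta encoded: [5, 16, 21, 28, 20]


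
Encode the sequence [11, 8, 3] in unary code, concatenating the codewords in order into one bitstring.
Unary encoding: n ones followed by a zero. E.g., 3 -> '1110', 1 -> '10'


Encode each number as n ones followed by a terminating 0:
  11 -> 111111111110 (12 bits)
  8 -> 111111110 (9 bits)
  3 -> 1110 (4 bits)
Total length = 12 + 9 + 4 = 25 bits.

Unary([11, 8, 3]) = 1111111111101111111101110 (25 bits)


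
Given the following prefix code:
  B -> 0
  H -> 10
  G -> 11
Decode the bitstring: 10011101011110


Decoding step by step:
Bits 10 -> H
Bits 0 -> B
Bits 11 -> G
Bits 10 -> H
Bits 10 -> H
Bits 11 -> G
Bits 11 -> G
Bits 0 -> B


Decoded message: HBGHHGGB


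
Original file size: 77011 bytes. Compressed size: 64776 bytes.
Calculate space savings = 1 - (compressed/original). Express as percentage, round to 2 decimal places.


ratio = compressed/original = 64776/77011 = 0.841127
savings = 1 - ratio = 1 - 0.841127 = 0.158873
as a percentage: 0.158873 * 100 = 15.89%

Space savings = 1 - 64776/77011 = 15.89%


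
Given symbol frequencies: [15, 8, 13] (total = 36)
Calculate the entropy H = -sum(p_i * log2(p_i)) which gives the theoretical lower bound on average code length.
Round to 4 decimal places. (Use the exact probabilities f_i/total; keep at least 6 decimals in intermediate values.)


Per-symbol terms -p_i * log2(p_i) with p_i = f_i/36:
  p = 15/36 = 0.416667: log2(p) = -1.263034, -p*log2(p) = 0.526264
  p = 8/36 = 0.222222: log2(p) = -2.169925, -p*log2(p) = 0.482206
  p = 13/36 = 0.361111: log2(p) = -1.469485, -p*log2(p) = 0.530647
H = 0.526264 + 0.482206 + 0.530647 = 1.539117

H = 1.5391 bits/symbol


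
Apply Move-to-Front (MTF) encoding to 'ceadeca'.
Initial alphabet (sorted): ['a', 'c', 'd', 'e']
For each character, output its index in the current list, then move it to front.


MTF encoding:
'c': index 1 in ['a', 'c', 'd', 'e'] -> ['c', 'a', 'd', 'e']
'e': index 3 in ['c', 'a', 'd', 'e'] -> ['e', 'c', 'a', 'd']
'a': index 2 in ['e', 'c', 'a', 'd'] -> ['a', 'e', 'c', 'd']
'd': index 3 in ['a', 'e', 'c', 'd'] -> ['d', 'a', 'e', 'c']
'e': index 2 in ['d', 'a', 'e', 'c'] -> ['e', 'd', 'a', 'c']
'c': index 3 in ['e', 'd', 'a', 'c'] -> ['c', 'e', 'd', 'a']
'a': index 3 in ['c', 'e', 'd', 'a'] -> ['a', 'c', 'e', 'd']


Output: [1, 3, 2, 3, 2, 3, 3]


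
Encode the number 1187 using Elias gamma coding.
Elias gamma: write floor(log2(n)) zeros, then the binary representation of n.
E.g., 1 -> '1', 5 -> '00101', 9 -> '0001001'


num_bits = floor(log2(1187)) + 1 = 11
leading_zeros = num_bits - 1 = 10
binary(1187) = 10010100011

Elias gamma(1187) = '0000000000' + '10010100011' = 000000000010010100011 (21 bits)


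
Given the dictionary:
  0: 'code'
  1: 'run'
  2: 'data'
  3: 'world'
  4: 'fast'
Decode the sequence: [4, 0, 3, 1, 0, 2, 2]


Look up each index in the dictionary:
  4 -> 'fast'
  0 -> 'code'
  3 -> 'world'
  1 -> 'run'
  0 -> 'code'
  2 -> 'data'
  2 -> 'data'

Decoded: "fast code world run code data data"


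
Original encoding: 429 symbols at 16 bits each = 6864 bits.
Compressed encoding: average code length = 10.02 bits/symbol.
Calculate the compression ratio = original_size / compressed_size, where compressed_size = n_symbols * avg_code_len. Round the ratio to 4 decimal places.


original_size = n_symbols * orig_bits = 429 * 16 = 6864 bits
compressed_size = n_symbols * avg_code_len = 429 * 10.02 = 4298.58 bits
ratio = original_size / compressed_size = 6864 / 4298.58 = 1.5968

Compression ratio = 1.5968


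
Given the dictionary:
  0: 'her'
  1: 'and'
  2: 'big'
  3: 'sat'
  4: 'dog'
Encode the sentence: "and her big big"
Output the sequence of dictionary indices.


Look up each word in the dictionary:
  'and' -> 1
  'her' -> 0
  'big' -> 2
  'big' -> 2

Encoded: [1, 0, 2, 2]


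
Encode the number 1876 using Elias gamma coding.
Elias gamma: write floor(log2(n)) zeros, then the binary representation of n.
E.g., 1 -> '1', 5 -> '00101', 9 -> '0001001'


num_bits = floor(log2(1876)) + 1 = 11
leading_zeros = num_bits - 1 = 10
binary(1876) = 11101010100

Elias gamma(1876) = '0000000000' + '11101010100' = 000000000011101010100 (21 bits)


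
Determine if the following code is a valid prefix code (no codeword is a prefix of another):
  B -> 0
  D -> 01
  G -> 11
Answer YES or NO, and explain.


Checking each pair (does one codeword prefix another?):
  B='0' vs D='01': prefix -- VIOLATION

NO -- this is NOT a valid prefix code. B (0) is a prefix of D (01).
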